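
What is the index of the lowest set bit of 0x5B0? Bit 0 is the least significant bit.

4

0x5B0 = 10110110000
Trailing zeros: 4, so the lowest set bit is bit 4 (value 16).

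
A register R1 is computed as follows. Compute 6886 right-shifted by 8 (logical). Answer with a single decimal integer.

26

6886 = 1101011100110
shift right by 8 → 0000000011010 = 26
(equivalently, floor(6886 / 256))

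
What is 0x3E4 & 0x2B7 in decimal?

676

0x3E4 = 1111100100
0x2B7 = 1010110111
AND → 1010100100 = 676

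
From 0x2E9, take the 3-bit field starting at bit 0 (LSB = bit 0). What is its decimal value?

v = 1011101001
Shift right by 0: 1011101001
Mask low 3 bits: 001 = 1

1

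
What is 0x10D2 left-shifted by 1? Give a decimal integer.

0x10D2 = 01000011010010
shift left by 1 → 10000110100100 = 8612
(equivalently, 4306 × 2^1 = 4306 × 2)

8612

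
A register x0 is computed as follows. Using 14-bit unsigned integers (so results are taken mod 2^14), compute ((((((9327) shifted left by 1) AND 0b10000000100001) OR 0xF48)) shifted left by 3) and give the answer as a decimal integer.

9327 = 10010001101111
→ shifted left by 1 (mod 2^14) → 00100011011110 = 2270
0b10000000100001 = 10000000100001
→ AND → 00000000000000 = 0
0xF48 = 00111101001000
→ OR → 00111101001000 = 3912
→ shifted left by 3 (mod 2^14) → 11101001000000 = 14912

14912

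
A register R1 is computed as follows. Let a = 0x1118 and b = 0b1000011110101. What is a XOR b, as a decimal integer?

493

0x1118 = 1000100011000
b = 1000011110101
XOR → 0000111101101 = 493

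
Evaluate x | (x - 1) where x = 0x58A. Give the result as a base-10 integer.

1419

x = 10110001010 = 1418
x - 1 = 10110001001
OR    = 10110001011 = 1419
(x | (x - 1) sets all bits below the lowest set bit.)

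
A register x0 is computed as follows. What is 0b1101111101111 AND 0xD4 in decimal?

196

a = 1101111101111
0xD4 = 0000011010100
AND → 0000011000100 = 196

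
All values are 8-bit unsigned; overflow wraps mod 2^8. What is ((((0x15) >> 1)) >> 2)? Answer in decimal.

0x15 = 00010101
→ >> 1 → 00001010 = 10
→ >> 2 → 00000010 = 2

2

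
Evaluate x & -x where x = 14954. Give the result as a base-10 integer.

x = 11101001101010 = 14954
-x (two's complement) = …00010110010110
AND   = 00000000000010 = 2
(x & -x isolates the lowest set bit of x.)

2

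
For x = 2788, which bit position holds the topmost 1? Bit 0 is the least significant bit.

2788 = 101011100100
The topmost 1 is at position 11 (since 2^11 = 2048 ≤ 2788 < 4096).

11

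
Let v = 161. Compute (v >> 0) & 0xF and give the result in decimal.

1

v = 0010100001
Shift right by 0: 0010100001
Mask low 4 bits: 0001 = 1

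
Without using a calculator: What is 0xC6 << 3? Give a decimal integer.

0xC6 = 00011000110
shift left by 3 → 11000110000 = 1584
(equivalently, 198 × 2^3 = 198 × 8)

1584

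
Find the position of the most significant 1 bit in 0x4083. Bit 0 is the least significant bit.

14

0x4083 = 100000010000011
The topmost 1 is at position 14 (since 2^14 = 16384 ≤ 16515 < 32768).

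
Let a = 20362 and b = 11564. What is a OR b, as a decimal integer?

28590

20362 = 100111110001010
11564 = 010110100101100
 OR → 110111110101110 = 28590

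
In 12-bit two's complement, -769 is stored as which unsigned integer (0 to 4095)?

3327

769 in 12 bits: 001100000001
Invert: 110011111110
Add 1:  110011111111 = 3327
(Check: 2^12 - 769 = 4096 - 769 = 3327.)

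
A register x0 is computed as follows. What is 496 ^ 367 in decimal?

496 = 111110000
367 = 101101111
XOR → 010011111 = 159

159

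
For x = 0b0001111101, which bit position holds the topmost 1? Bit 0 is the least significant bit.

0b0001111101 = 1111101
The topmost 1 is at position 6 (since 2^6 = 64 ≤ 125 < 128).

6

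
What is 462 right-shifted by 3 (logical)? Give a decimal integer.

462 = 111001110
shift right by 3 → 000111001 = 57
(equivalently, floor(462 / 8))

57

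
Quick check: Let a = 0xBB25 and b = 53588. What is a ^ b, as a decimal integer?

0xBB25 = 1011101100100101
53588 = 1101000101010100
XOR → 0110101001110001 = 27249

27249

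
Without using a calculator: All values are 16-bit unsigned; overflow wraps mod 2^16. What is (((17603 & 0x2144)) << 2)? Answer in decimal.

17603 = 0100010011000011
0x2144 = 0010000101000100
→ & → 0000000001000000 = 64
→ << 2 (mod 2^16) → 0000000100000000 = 256

256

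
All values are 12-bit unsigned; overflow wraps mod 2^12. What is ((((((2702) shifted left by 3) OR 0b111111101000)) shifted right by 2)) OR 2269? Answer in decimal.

3071

2702 = 101010001110
→ shifted left by 3 (mod 2^12) → 010001110000 = 1136
0b111111101000 = 111111101000
→ OR → 111111111000 = 4088
→ shifted right by 2 → 001111111110 = 1022
2269 = 100011011101
→ OR → 101111111111 = 3071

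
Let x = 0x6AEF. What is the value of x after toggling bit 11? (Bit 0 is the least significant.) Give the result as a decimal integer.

x = 110101011101111
bit 11 is currently 1; toggle it via x ^ (1 << 11) = x ^ 2048
→ 110001011101111 = 25327

25327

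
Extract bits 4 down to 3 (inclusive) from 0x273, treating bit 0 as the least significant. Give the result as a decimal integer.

v = 1001110011
Shift right by 3: 1001110
Mask low 2 bits: 10 = 2

2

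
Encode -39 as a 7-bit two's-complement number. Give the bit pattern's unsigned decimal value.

89

39 in 7 bits: 0100111
Invert: 1011000
Add 1:  1011001 = 89
(Check: 2^7 - 39 = 128 - 39 = 89.)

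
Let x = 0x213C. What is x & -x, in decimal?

4

x = 10000100111100 = 8508
-x (two's complement) = …01111011000100
AND   = 00000000000100 = 4
(x & -x isolates the lowest set bit of x.)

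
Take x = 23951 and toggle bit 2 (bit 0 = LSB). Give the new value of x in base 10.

x = 0101110110001111
bit 2 is currently 1; toggle it via x ^ (1 << 2) = x ^ 4
→ 0101110110001011 = 23947

23947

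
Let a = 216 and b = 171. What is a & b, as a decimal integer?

136

216 = 11011000
171 = 10101011
AND → 10001000 = 136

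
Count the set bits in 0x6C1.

0x6C1 = 11011000001
Count the 1s: 1 + 1 + 1 + 1 + 1 = 5

5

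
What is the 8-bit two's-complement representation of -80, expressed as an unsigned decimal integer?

80 in 8 bits: 01010000
Invert: 10101111
Add 1:  10110000 = 176
(Check: 2^8 - 80 = 256 - 80 = 176.)

176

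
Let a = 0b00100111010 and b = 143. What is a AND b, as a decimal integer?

a = 100111010
143 = 010001111
AND → 000001010 = 10

10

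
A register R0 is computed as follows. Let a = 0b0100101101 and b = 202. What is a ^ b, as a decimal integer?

a = 100101101
202 = 011001010
XOR → 111100111 = 487

487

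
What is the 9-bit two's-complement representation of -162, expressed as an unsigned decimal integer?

350

162 in 9 bits: 010100010
Invert: 101011101
Add 1:  101011110 = 350
(Check: 2^9 - 162 = 512 - 162 = 350.)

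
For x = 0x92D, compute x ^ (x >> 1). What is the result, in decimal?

3515

x = 100100101101 = 2349
x>>1 = 010010010110
XOR  = 110110111011 = 3515
(x ^ (x >> 1) gives the standard binary-reflected Gray code of x.)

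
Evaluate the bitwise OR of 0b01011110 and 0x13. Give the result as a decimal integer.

95

a = 1011110
0x13 = 0010011
 OR → 1011111 = 95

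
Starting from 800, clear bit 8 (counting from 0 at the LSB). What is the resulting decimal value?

x = 01100100000
bit 8 is currently 1; clear it via x & ~(1 << 8) = x & ~256
→ 01000100000 = 544

544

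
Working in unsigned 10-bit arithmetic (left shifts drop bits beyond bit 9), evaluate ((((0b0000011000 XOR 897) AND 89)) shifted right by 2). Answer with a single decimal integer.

0b0000011000 = 0000011000
897 = 1110000001
→ XOR → 1110011001 = 921
89 = 0001011001
→ AND → 0000011001 = 25
→ shifted right by 2 → 0000000110 = 6

6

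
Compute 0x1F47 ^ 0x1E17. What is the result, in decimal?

336

0x1F47 = 1111101000111
0x1E17 = 1111000010111
XOR → 0000101010000 = 336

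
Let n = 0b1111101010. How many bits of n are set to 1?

7

n = 1111101010
Count the 1s: 1 + 1 + 1 + 1 + 1 + 1 + 1 = 7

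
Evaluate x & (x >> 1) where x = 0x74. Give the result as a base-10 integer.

x = 1110100 = 116
x>>1 = 0111010
AND  = 0110000 = 48
(x & (x >> 1) has a 1 wherever x has two consecutive 1 bits.)

48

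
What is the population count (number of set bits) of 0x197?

6

0x197 = 110010111
Count the 1s: 1 + 1 + 1 + 1 + 1 + 1 = 6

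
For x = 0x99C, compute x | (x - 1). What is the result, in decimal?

2463

x = 100110011100 = 2460
x - 1 = 100110011011
OR    = 100110011111 = 2463
(x | (x - 1) sets all bits below the lowest set bit.)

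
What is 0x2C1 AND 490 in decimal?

0x2C1 = 1011000001
490 = 0111101010
AND → 0011000000 = 192

192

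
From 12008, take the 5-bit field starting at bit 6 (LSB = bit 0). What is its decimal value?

v = 10111011101000
Shift right by 6: 10111011
Mask low 5 bits: 11011 = 27

27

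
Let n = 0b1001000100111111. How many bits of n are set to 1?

9

n = 1001000100111111
Count the 1s: 1 + 1 + 1 + 1 + 1 + 1 + 1 + 1 + 1 = 9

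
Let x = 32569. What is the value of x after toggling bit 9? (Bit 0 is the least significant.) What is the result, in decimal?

x = 111111100111001
bit 9 is currently 1; toggle it via x ^ (1 << 9) = x ^ 512
→ 111110100111001 = 32057

32057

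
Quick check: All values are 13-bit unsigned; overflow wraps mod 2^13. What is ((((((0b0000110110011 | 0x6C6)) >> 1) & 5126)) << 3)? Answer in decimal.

16

0b0000110110011 = 0000110110011
0x6C6 = 0011011000110
→ | → 0011111110111 = 2039
→ >> 1 → 0001111111011 = 1019
5126 = 1010000000110
→ & → 0000000000010 = 2
→ << 3 (mod 2^13) → 0000000010000 = 16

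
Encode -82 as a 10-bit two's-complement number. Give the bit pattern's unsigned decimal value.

82 in 10 bits: 0001010010
Invert: 1110101101
Add 1:  1110101110 = 942
(Check: 2^10 - 82 = 1024 - 82 = 942.)

942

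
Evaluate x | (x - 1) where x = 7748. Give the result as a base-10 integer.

x = 1111001000100 = 7748
x - 1 = 1111001000011
OR    = 1111001000111 = 7751
(x | (x - 1) sets all bits below the lowest set bit.)

7751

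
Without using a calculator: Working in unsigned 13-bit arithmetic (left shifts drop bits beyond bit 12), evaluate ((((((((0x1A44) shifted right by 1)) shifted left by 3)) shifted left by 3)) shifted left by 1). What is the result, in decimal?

4352

0x1A44 = 1101001000100
→ shifted right by 1 → 0110100100010 = 3362
→ shifted left by 3 (mod 2^13) → 0100100010000 = 2320
→ shifted left by 3 (mod 2^13) → 0100010000000 = 2176
→ shifted left by 1 (mod 2^13) → 1000100000000 = 4352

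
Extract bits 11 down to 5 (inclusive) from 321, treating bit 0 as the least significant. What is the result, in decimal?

10

v = 000101000001
Shift right by 5: 0001010
Mask low 7 bits: 0001010 = 10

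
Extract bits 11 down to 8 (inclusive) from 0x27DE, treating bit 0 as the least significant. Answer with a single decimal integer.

v = 10011111011110
Shift right by 8: 100111
Mask low 4 bits: 0111 = 7

7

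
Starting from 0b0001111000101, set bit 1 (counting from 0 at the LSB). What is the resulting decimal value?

x = 0001111000101
bit 1 is currently 0; set it via x | (1 << 1) = x | 2
→ 0001111000111 = 967

967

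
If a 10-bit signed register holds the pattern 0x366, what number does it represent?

pattern = 1101100110 (MSB is 1 ⇒ negative)
Invert: 0010011001, add 1 → 0010011010 = 154, so the value is -154.
(Equivalently: 870 - 2^10 = 870 - 1024 = -154.)

-154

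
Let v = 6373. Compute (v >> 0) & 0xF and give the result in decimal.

5

v = 1100011100101
Shift right by 0: 1100011100101
Mask low 4 bits: 0101 = 5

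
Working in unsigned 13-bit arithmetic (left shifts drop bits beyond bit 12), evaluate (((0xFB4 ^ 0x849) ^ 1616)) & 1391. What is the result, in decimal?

301

0xFB4 = 0111110110100
0x849 = 0100001001001
→ ^ → 0011111111101 = 2045
1616 = 0011001010000
→ ^ → 0000110101101 = 429
1391 = 0010101101111
→ & → 0000100101101 = 301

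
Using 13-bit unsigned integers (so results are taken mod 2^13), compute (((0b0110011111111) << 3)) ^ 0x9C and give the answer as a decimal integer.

0b0110011111111 = 0110011111111
→ << 3 (mod 2^13) → 0011111111000 = 2040
0x9C = 0000010011100
→ ^ → 0011101100100 = 1892

1892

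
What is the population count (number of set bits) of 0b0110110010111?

n = 110110010111
Count the 1s: 1 + 1 + 1 + 1 + 1 + 1 + 1 + 1 = 8

8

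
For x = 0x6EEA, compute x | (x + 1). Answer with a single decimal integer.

28395

x = 110111011101010 = 28394
x + 1 = 110111011101011
OR    = 110111011101011 = 28395
(x | (x + 1) sets the lowest cleared bit.)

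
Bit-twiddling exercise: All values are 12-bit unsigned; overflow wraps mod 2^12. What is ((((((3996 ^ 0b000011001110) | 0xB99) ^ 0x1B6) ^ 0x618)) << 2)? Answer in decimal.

3996 = 111110011100
0b000011001110 = 000011001110
→ ^ → 111101010010 = 3922
0xB99 = 101110011001
→ | → 111111011011 = 4059
0x1B6 = 000110110110
→ ^ → 111001101101 = 3693
0x618 = 011000011000
→ ^ → 100001110101 = 2165
→ << 2 (mod 2^12) → 000111010100 = 468

468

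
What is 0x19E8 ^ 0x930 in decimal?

4312

0x19E8 = 1100111101000
0x930 = 0100100110000
XOR → 1000011011000 = 4312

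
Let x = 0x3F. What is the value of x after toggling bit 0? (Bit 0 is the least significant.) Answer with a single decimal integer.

x = 0000111111
bit 0 is currently 1; toggle it via x ^ (1 << 0) = x ^ 1
→ 0000111110 = 62

62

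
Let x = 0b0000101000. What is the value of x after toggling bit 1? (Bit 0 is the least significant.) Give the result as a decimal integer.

x = 0000101000
bit 1 is currently 0; toggle it via x ^ (1 << 1) = x ^ 2
→ 0000101010 = 42

42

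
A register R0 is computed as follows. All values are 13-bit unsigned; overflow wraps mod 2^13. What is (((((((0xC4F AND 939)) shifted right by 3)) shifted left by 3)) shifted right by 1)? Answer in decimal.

0xC4F = 0110001001111
939 = 0001110101011
→ AND → 0000000001011 = 11
→ shifted right by 3 → 0000000000001 = 1
→ shifted left by 3 (mod 2^13) → 0000000001000 = 8
→ shifted right by 1 → 0000000000100 = 4

4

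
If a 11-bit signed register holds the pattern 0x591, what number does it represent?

-623

pattern = 10110010001 (MSB is 1 ⇒ negative)
Invert: 01001101110, add 1 → 01001101111 = 623, so the value is -623.
(Equivalently: 1425 - 2^11 = 1425 - 2048 = -623.)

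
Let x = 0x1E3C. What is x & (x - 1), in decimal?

x = 1111000111100 = 7740
x - 1 = 1111000111011
AND   = 1111000111000 = 7736
(x & (x - 1) clears the lowest set bit of x.)

7736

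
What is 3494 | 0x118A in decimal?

7598

3494 = 0110110100110
0x118A = 1000110001010
 OR → 1110110101110 = 7598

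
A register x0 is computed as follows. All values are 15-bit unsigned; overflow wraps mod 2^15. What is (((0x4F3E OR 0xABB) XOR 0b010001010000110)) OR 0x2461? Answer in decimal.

0x4F3E = 100111100111110
0xABB = 000101010111011
→ OR → 100111110111111 = 20415
0b010001010000110 = 010001010000110
→ XOR → 110110100111001 = 27961
0x2461 = 010010001100001
→ OR → 110110101111001 = 28025

28025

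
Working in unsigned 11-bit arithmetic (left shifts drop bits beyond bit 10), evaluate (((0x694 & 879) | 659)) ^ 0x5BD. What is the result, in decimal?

0x694 = 11010010100
879 = 01101101111
→ & → 01000000100 = 516
659 = 01010010011
→ | → 01010010111 = 663
0x5BD = 10110111101
→ ^ → 11100101010 = 1834

1834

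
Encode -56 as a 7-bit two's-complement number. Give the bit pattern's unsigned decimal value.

72

56 in 7 bits: 0111000
Invert: 1000111
Add 1:  1001000 = 72
(Check: 2^7 - 56 = 128 - 56 = 72.)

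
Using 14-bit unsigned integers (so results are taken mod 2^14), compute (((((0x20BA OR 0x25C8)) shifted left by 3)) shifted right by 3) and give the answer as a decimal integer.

1530

0x20BA = 10000010111010
0x25C8 = 10010111001000
→ OR → 10010111111010 = 9722
→ shifted left by 3 (mod 2^14) → 10111111010000 = 12240
→ shifted right by 3 → 00010111111010 = 1530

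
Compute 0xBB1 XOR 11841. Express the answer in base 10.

9712

0xBB1 = 00101110110001
11841 = 10111001000001
XOR → 10010111110000 = 9712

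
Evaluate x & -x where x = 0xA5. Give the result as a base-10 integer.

x = 10100101 = 165
-x (two's complement) = …01011011
AND   = 00000001 = 1
(x & -x isolates the lowest set bit of x.)

1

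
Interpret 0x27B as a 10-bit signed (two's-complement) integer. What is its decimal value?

-389

pattern = 1001111011 (MSB is 1 ⇒ negative)
Invert: 0110000100, add 1 → 0110000101 = 389, so the value is -389.
(Equivalently: 635 - 2^10 = 635 - 1024 = -389.)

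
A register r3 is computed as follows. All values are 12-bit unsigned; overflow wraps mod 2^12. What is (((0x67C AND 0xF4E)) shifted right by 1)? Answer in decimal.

806

0x67C = 011001111100
0xF4E = 111101001110
→ AND → 011001001100 = 1612
→ shifted right by 1 → 001100100110 = 806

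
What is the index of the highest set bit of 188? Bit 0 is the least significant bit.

7

188 = 10111100
The topmost 1 is at position 7 (since 2^7 = 128 ≤ 188 < 256).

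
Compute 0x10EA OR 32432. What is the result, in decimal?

0x10EA = 001000011101010
32432 = 111111010110000
 OR → 111111011111010 = 32506

32506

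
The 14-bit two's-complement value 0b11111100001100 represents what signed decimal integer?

-244

pattern = 11111100001100 (MSB is 1 ⇒ negative)
Invert: 00000011110011, add 1 → 00000011110100 = 244, so the value is -244.
(Equivalently: 16140 - 2^14 = 16140 - 16384 = -244.)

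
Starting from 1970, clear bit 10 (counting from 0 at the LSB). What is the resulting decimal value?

946

x = 11110110010
bit 10 is currently 1; clear it via x & ~(1 << 10) = x & ~1024
→ 01110110010 = 946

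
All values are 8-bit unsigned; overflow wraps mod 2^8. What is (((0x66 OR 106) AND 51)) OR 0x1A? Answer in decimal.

58

0x66 = 01100110
106 = 01101010
→ OR → 01101110 = 110
51 = 00110011
→ AND → 00100010 = 34
0x1A = 00011010
→ OR → 00111010 = 58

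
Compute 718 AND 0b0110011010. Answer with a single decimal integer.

138

718 = 1011001110
b = 0110011010
AND → 0010001010 = 138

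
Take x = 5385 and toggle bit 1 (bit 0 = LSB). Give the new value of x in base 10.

5387

x = 1010100001001
bit 1 is currently 0; toggle it via x ^ (1 << 1) = x ^ 2
→ 1010100001011 = 5387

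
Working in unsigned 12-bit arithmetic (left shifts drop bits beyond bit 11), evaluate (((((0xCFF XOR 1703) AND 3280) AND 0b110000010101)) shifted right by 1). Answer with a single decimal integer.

0xCFF = 110011111111
1703 = 011010100111
→ XOR → 101001011000 = 2648
3280 = 110011010000
→ AND → 100001010000 = 2128
0b110000010101 = 110000010101
→ AND → 100000010000 = 2064
→ shifted right by 1 → 010000001000 = 1032

1032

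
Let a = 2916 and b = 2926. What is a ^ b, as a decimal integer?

2916 = 101101100100
2926 = 101101101110
XOR → 000000001010 = 10

10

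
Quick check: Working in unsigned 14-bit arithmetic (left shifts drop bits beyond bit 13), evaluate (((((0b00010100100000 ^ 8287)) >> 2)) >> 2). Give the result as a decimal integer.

599

0b00010100100000 = 00010100100000
8287 = 10000001011111
→ ^ → 10010101111111 = 9599
→ >> 2 → 00100101011111 = 2399
→ >> 2 → 00001001010111 = 599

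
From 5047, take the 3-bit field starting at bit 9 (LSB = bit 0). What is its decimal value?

1

v = 1001110110111
Shift right by 9: 1001
Mask low 3 bits: 001 = 1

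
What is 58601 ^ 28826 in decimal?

38003

58601 = 1110010011101001
28826 = 0111000010011010
XOR → 1001010001110011 = 38003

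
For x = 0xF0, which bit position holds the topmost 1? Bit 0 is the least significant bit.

0xF0 = 11110000
The topmost 1 is at position 7 (since 2^7 = 128 ≤ 240 < 256).

7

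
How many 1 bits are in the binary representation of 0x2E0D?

7

0x2E0D = 10111000001101
Count the 1s: 1 + 1 + 1 + 1 + 1 + 1 + 1 = 7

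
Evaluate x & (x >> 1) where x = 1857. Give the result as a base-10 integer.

x = 11101000001 = 1857
x>>1 = 01110100000
AND  = 01100000000 = 768
(x & (x >> 1) has a 1 wherever x has two consecutive 1 bits.)

768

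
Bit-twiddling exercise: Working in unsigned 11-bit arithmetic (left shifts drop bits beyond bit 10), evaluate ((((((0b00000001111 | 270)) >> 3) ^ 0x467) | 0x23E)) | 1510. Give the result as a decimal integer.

0b00000001111 = 00000001111
270 = 00100001110
→ | → 00100001111 = 271
→ >> 3 → 00000100001 = 33
0x467 = 10001100111
→ ^ → 10001000110 = 1094
0x23E = 01000111110
→ | → 11001111110 = 1662
1510 = 10111100110
→ | → 11111111110 = 2046

2046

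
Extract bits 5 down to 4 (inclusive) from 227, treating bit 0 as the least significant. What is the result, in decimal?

2

v = 0011100011
Shift right by 4: 001110
Mask low 2 bits: 10 = 2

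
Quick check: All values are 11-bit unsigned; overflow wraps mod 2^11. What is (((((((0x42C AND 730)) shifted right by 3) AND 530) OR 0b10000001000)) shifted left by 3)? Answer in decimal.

0x42C = 10000101100
730 = 01011011010
→ AND → 00000001000 = 8
→ shifted right by 3 → 00000000001 = 1
530 = 01000010010
→ AND → 00000000000 = 0
0b10000001000 = 10000001000
→ OR → 10000001000 = 1032
→ shifted left by 3 (mod 2^11) → 00001000000 = 64

64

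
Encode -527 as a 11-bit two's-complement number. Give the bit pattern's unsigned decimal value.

527 in 11 bits: 01000001111
Invert: 10111110000
Add 1:  10111110001 = 1521
(Check: 2^11 - 527 = 2048 - 527 = 1521.)

1521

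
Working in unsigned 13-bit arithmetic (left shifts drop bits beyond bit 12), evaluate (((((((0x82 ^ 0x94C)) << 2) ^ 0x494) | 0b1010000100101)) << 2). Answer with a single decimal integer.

7860

0x82 = 0000010000010
0x94C = 0100101001100
→ ^ → 0100111001110 = 2510
→ << 2 (mod 2^13) → 0011100111000 = 1848
0x494 = 0010010010100
→ ^ → 0001110101100 = 940
0b1010000100101 = 1010000100101
→ | → 1011110101101 = 6061
→ << 2 (mod 2^13) → 1111010110100 = 7860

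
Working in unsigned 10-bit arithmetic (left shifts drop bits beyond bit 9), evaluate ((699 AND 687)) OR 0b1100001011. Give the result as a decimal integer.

699 = 1010111011
687 = 1010101111
→ AND → 1010101011 = 683
0b1100001011 = 1100001011
→ OR → 1110101011 = 939

939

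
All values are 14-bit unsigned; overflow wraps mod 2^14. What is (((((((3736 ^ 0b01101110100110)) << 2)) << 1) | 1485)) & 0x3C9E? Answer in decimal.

3736 = 00111010011000
0b01101110100110 = 01101110100110
→ ^ → 01010100111110 = 5438
→ << 2 (mod 2^14) → 01010011111000 = 5368
→ << 1 (mod 2^14) → 10100111110000 = 10736
1485 = 00010111001101
→ | → 10110111111101 = 11773
0x3C9E = 11110010011110
→ & → 10110010011100 = 11420

11420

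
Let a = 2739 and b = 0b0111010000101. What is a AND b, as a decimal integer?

2689

2739 = 101010110011
b = 111010000101
AND → 101010000001 = 2689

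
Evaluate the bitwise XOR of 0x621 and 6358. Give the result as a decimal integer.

7927

0x621 = 0011000100001
6358 = 1100011010110
XOR → 1111011110111 = 7927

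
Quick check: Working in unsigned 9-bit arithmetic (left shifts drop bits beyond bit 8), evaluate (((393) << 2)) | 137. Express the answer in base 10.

393 = 110001001
→ << 2 (mod 2^9) → 000100100 = 36
137 = 010001001
→ | → 010101101 = 173

173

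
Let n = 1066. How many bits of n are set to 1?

4

1066 = 10000101010
Count the 1s: 1 + 1 + 1 + 1 = 4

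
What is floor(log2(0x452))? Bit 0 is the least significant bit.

0x452 = 10001010010
The topmost 1 is at position 10 (since 2^10 = 1024 ≤ 1106 < 2048).

10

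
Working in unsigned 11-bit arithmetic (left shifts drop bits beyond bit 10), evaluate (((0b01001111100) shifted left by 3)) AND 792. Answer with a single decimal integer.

0b01001111100 = 01001111100
→ shifted left by 3 (mod 2^11) → 01111100000 = 992
792 = 01100011000
→ AND → 01100000000 = 768

768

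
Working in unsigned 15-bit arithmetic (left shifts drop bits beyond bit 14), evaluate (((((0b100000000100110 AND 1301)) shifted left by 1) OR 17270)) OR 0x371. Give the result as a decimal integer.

17279

0b100000000100110 = 100000000100110
1301 = 000010100010101
→ AND → 000000000000100 = 4
→ shifted left by 1 (mod 2^15) → 000000000001000 = 8
17270 = 100001101110110
→ OR → 100001101111110 = 17278
0x371 = 000001101110001
→ OR → 100001101111111 = 17279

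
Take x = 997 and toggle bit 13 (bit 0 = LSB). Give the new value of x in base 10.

x = 00001111100101
bit 13 is currently 0; toggle it via x ^ (1 << 13) = x ^ 8192
→ 10001111100101 = 9189

9189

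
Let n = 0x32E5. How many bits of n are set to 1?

0x32E5 = 11001011100101
Count the 1s: 1 + 1 + 1 + 1 + 1 + 1 + 1 + 1 = 8

8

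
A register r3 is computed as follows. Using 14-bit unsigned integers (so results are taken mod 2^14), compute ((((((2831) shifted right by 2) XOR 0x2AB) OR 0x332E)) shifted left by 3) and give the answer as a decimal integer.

2831 = 00101100001111
→ shifted right by 2 → 00001011000011 = 707
0x2AB = 00001010101011
→ XOR → 00000001101000 = 104
0x332E = 11001100101110
→ OR → 11001101101110 = 13166
→ shifted left by 3 (mod 2^14) → 01101101110000 = 7024

7024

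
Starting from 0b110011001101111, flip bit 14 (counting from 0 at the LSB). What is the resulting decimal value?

9839

x = 110011001101111
bit 14 is currently 1; toggle it via x ^ (1 << 14) = x ^ 16384
→ 010011001101111 = 9839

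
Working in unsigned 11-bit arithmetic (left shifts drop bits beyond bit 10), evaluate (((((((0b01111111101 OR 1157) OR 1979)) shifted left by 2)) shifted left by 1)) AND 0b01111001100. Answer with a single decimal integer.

0b01111111101 = 01111111101
1157 = 10010000101
→ OR → 11111111101 = 2045
1979 = 11110111011
→ OR → 11111111111 = 2047
→ shifted left by 2 (mod 2^11) → 11111111100 = 2044
→ shifted left by 1 (mod 2^11) → 11111111000 = 2040
0b01111001100 = 01111001100
→ AND → 01111001000 = 968

968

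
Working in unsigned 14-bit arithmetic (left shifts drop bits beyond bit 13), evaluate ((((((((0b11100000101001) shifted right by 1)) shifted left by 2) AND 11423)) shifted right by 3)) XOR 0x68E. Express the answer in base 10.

652

0b11100000101001 = 11100000101001
→ shifted right by 1 → 01110000010100 = 7188
→ shifted left by 2 (mod 2^14) → 11000001010000 = 12368
11423 = 10110010011111
→ AND → 10000000010000 = 8208
→ shifted right by 3 → 00010000000010 = 1026
0x68E = 00011010001110
→ XOR → 00001010001100 = 652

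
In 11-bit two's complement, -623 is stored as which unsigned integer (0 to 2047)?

623 in 11 bits: 01001101111
Invert: 10110010000
Add 1:  10110010001 = 1425
(Check: 2^11 - 623 = 2048 - 623 = 1425.)

1425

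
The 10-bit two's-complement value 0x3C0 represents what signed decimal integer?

pattern = 1111000000 (MSB is 1 ⇒ negative)
Invert: 0000111111, add 1 → 0001000000 = 64, so the value is -64.
(Equivalently: 960 - 2^10 = 960 - 1024 = -64.)

-64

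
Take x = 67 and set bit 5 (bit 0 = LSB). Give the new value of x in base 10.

99

x = 001000011
bit 5 is currently 0; set it via x | (1 << 5) = x | 32
→ 001100011 = 99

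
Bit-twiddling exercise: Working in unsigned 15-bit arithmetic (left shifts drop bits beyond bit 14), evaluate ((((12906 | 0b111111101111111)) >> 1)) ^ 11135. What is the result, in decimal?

5312

12906 = 011001001101010
0b111111101111111 = 111111101111111
→ | → 111111101111111 = 32639
→ >> 1 → 011111110111111 = 16319
11135 = 010101101111111
→ ^ → 001010011000000 = 5312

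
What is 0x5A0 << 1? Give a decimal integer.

2880

0x5A0 = 010110100000
shift left by 1 → 101101000000 = 2880
(equivalently, 1440 × 2^1 = 1440 × 2)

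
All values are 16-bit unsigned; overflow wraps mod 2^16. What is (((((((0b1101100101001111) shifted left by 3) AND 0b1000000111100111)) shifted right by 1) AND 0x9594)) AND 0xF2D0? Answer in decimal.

0b1101100101001111 = 1101100101001111
→ shifted left by 3 (mod 2^16) → 1100101001111000 = 51832
0b1000000111100111 = 1000000111100111
→ AND → 1000000001100000 = 32864
→ shifted right by 1 → 0100000000110000 = 16432
0x9594 = 1001010110010100
→ AND → 0000000000010000 = 16
0xF2D0 = 1111001011010000
→ AND → 0000000000010000 = 16

16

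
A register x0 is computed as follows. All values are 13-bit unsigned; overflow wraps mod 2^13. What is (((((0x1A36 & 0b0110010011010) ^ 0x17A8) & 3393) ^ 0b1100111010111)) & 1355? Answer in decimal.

1091

0x1A36 = 1101000110110
0b0110010011010 = 0110010011010
→ & → 0100000010010 = 2066
0x17A8 = 1011110101000
→ ^ → 1111110111010 = 8122
3393 = 0110101000001
→ & → 0110100000000 = 3328
0b1100111010111 = 1100111010111
→ ^ → 1010011010111 = 5335
1355 = 0010101001011
→ & → 0010001000011 = 1091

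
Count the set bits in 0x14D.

0x14D = 101001101
Count the 1s: 1 + 1 + 1 + 1 + 1 = 5

5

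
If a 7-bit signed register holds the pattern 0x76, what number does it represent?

pattern = 1110110 (MSB is 1 ⇒ negative)
Invert: 0001001, add 1 → 0001010 = 10, so the value is -10.
(Equivalently: 118 - 2^7 = 118 - 128 = -10.)

-10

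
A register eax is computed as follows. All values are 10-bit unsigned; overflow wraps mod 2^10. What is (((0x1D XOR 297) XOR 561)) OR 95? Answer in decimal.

0x1D = 0000011101
297 = 0100101001
→ XOR → 0100110100 = 308
561 = 1000110001
→ XOR → 1100000101 = 773
95 = 0001011111
→ OR → 1101011111 = 863

863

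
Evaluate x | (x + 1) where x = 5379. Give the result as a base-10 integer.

5383

x = 1010100000011 = 5379
x + 1 = 1010100000100
OR    = 1010100000111 = 5383
(x | (x + 1) sets the lowest cleared bit.)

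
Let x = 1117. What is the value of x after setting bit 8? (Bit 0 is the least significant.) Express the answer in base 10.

x = 10001011101
bit 8 is currently 0; set it via x | (1 << 8) = x | 256
→ 10101011101 = 1373

1373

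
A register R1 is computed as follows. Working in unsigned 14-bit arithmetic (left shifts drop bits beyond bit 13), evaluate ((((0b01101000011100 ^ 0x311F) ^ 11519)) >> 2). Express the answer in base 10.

0b01101000011100 = 01101000011100
0x311F = 11000100011111
→ ^ → 10101100000011 = 11011
11519 = 10110011111111
→ ^ → 00011111111100 = 2044
→ >> 2 → 00000111111111 = 511

511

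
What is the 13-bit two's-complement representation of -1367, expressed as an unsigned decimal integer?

6825

1367 in 13 bits: 0010101010111
Invert: 1101010101000
Add 1:  1101010101001 = 6825
(Check: 2^13 - 1367 = 8192 - 1367 = 6825.)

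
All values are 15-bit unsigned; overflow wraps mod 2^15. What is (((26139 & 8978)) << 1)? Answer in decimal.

17444

26139 = 110011000011011
8978 = 010001100010010
→ & → 010001000010010 = 8722
→ << 1 (mod 2^15) → 100010000100100 = 17444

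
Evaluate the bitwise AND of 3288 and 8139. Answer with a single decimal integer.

3272

3288 = 0110011011000
8139 = 1111111001011
AND → 0110011001000 = 3272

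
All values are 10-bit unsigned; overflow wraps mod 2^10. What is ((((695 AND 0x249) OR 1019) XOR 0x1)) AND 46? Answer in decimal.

42

695 = 1010110111
0x249 = 1001001001
→ AND → 1000000001 = 513
1019 = 1111111011
→ OR → 1111111011 = 1019
0x1 = 0000000001
→ XOR → 1111111010 = 1018
46 = 0000101110
→ AND → 0000101010 = 42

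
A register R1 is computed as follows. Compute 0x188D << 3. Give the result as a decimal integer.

0x188D = 0001100010001101
shift left by 3 → 1100010001101000 = 50280
(equivalently, 6285 × 2^3 = 6285 × 8)

50280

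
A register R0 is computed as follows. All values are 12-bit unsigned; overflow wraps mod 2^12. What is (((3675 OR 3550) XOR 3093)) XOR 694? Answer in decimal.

380

3675 = 111001011011
3550 = 110111011110
→ OR → 111111011111 = 4063
3093 = 110000010101
→ XOR → 001111001010 = 970
694 = 001010110110
→ XOR → 000101111100 = 380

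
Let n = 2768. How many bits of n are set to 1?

2768 = 101011010000
Count the 1s: 1 + 1 + 1 + 1 + 1 = 5

5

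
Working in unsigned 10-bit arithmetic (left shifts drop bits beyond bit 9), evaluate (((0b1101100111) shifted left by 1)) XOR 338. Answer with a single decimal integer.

0b1101100111 = 1101100111
→ shifted left by 1 (mod 2^10) → 1011001110 = 718
338 = 0101010010
→ XOR → 1110011100 = 924

924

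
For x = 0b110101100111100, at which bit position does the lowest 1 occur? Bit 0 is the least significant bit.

2

0b110101100111100 = 110101100111100
Trailing zeros: 2, so the lowest set bit is bit 2 (value 4).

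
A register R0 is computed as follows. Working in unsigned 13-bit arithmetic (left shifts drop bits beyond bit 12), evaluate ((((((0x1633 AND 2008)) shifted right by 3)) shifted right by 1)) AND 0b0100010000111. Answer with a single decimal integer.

0x1633 = 1011000110011
2008 = 0011111011000
→ AND → 0011000010000 = 1552
→ shifted right by 3 → 0000011000010 = 194
→ shifted right by 1 → 0000001100001 = 97
0b0100010000111 = 0100010000111
→ AND → 0000000000001 = 1

1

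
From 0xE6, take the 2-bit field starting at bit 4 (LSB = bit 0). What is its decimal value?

v = 11100110
Shift right by 4: 1110
Mask low 2 bits: 10 = 2

2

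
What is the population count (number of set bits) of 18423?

18423 = 100011111110111
Count the 1s: 1 + 1 + 1 + 1 + 1 + 1 + 1 + 1 + 1 + 1 + 1 = 11

11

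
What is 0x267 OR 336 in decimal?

887

0x267 = 1001100111
336 = 0101010000
 OR → 1101110111 = 887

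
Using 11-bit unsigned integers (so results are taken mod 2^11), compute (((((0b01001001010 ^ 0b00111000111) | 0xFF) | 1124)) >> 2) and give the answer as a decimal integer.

511

0b01001001010 = 01001001010
0b00111000111 = 00111000111
→ ^ → 01110001101 = 909
0xFF = 00011111111
→ | → 01111111111 = 1023
1124 = 10001100100
→ | → 11111111111 = 2047
→ >> 2 → 00111111111 = 511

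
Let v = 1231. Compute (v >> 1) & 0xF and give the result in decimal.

v = 00010011001111
Shift right by 1: 0001001100111
Mask low 4 bits: 0111 = 7

7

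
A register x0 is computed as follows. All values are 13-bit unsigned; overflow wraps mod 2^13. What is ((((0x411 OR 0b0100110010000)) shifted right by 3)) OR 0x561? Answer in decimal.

1523

0x411 = 0010000010001
0b0100110010000 = 0100110010000
→ OR → 0110110010001 = 3473
→ shifted right by 3 → 0000110110010 = 434
0x561 = 0010101100001
→ OR → 0010111110011 = 1523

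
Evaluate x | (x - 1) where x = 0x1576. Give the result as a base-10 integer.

x = 1010101110110 = 5494
x - 1 = 1010101110101
OR    = 1010101110111 = 5495
(x | (x - 1) sets all bits below the lowest set bit.)

5495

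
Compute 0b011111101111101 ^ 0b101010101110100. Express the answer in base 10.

27145

a = 011111101111101
b = 101010101110100
XOR → 110101000001001 = 27145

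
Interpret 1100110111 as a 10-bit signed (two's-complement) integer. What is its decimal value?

pattern = 1100110111 (MSB is 1 ⇒ negative)
Invert: 0011001000, add 1 → 0011001001 = 201, so the value is -201.
(Equivalently: 823 - 2^10 = 823 - 1024 = -201.)

-201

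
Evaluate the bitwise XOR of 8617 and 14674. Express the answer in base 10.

8617 = 10000110101001
14674 = 11100101010010
XOR → 01100011111011 = 6395

6395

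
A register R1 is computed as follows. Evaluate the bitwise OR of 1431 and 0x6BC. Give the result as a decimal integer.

1983

1431 = 10110010111
0x6BC = 11010111100
 OR → 11110111111 = 1983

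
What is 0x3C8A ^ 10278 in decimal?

0x3C8A = 11110010001010
10278 = 10100000100110
XOR → 01010010101100 = 5292

5292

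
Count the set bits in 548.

548 = 1000100100
Count the 1s: 1 + 1 + 1 = 3

3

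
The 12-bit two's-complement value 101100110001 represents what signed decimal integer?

pattern = 101100110001 (MSB is 1 ⇒ negative)
Invert: 010011001110, add 1 → 010011001111 = 1231, so the value is -1231.
(Equivalently: 2865 - 2^12 = 2865 - 4096 = -1231.)

-1231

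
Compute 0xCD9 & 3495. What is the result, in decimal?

3201

0xCD9 = 110011011001
3495 = 110110100111
AND → 110010000001 = 3201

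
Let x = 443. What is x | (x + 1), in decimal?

447

x = 110111011 = 443
x + 1 = 110111100
OR    = 110111111 = 447
(x | (x + 1) sets the lowest cleared bit.)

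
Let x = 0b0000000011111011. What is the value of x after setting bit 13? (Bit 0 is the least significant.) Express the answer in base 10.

x = 0000000011111011
bit 13 is currently 0; set it via x | (1 << 13) = x | 8192
→ 0010000011111011 = 8443

8443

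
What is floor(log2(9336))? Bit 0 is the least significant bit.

9336 = 10010001111000
The topmost 1 is at position 13 (since 2^13 = 8192 ≤ 9336 < 16384).

13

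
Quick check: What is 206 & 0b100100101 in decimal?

206 = 011001110
b = 100100101
AND → 000000100 = 4

4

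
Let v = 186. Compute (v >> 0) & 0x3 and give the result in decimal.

v = 010111010
Shift right by 0: 010111010
Mask low 2 bits: 10 = 2

2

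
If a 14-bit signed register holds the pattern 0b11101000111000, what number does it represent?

pattern = 11101000111000 (MSB is 1 ⇒ negative)
Invert: 00010111000111, add 1 → 00010111001000 = 1480, so the value is -1480.
(Equivalently: 14904 - 2^14 = 14904 - 16384 = -1480.)

-1480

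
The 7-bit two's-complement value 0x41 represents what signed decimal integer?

pattern = 1000001 (MSB is 1 ⇒ negative)
Invert: 0111110, add 1 → 0111111 = 63, so the value is -63.
(Equivalently: 65 - 2^7 = 65 - 128 = -63.)

-63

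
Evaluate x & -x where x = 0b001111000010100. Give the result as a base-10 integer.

4

x = 1111000010100 = 7700
-x (two's complement) = …0000111101100
AND   = 0000000000100 = 4
(x & -x isolates the lowest set bit of x.)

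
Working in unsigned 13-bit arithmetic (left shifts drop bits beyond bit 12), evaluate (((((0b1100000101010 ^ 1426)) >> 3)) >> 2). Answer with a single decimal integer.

0b1100000101010 = 1100000101010
1426 = 0010110010010
→ ^ → 1110110111000 = 7608
→ >> 3 → 0001110110111 = 951
→ >> 2 → 0000011101101 = 237

237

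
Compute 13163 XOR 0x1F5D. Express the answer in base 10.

11318

13163 = 11001101101011
0x1F5D = 01111101011101
XOR → 10110000110110 = 11318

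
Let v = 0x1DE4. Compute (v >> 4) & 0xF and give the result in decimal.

v = 001110111100100
Shift right by 4: 00111011110
Mask low 4 bits: 1110 = 14

14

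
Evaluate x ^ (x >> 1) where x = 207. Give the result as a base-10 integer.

168

x = 11001111 = 207
x>>1 = 01100111
XOR  = 10101000 = 168
(x ^ (x >> 1) gives the standard binary-reflected Gray code of x.)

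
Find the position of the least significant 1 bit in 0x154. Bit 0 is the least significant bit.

0x154 = 101010100
Trailing zeros: 2, so the lowest set bit is bit 2 (value 4).

2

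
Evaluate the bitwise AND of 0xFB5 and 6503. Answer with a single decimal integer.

0xFB5 = 0111110110101
6503 = 1100101100111
AND → 0100100100101 = 2341

2341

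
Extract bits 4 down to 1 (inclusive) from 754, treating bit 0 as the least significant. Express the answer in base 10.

9

v = 1011110010
Shift right by 1: 101111001
Mask low 4 bits: 1001 = 9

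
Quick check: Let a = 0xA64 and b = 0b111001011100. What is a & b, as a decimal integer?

2628

0xA64 = 101001100100
b = 111001011100
AND → 101001000100 = 2628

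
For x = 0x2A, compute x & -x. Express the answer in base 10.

x = 101010 = 42
-x (two's complement) = …010110
AND   = 000010 = 2
(x & -x isolates the lowest set bit of x.)

2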